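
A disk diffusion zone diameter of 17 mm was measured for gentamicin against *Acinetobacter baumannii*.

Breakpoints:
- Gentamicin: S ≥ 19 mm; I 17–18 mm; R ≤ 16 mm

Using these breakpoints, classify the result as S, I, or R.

Gentamicin: 17 mm is in 17–18 mm ⇒ I

Intermediate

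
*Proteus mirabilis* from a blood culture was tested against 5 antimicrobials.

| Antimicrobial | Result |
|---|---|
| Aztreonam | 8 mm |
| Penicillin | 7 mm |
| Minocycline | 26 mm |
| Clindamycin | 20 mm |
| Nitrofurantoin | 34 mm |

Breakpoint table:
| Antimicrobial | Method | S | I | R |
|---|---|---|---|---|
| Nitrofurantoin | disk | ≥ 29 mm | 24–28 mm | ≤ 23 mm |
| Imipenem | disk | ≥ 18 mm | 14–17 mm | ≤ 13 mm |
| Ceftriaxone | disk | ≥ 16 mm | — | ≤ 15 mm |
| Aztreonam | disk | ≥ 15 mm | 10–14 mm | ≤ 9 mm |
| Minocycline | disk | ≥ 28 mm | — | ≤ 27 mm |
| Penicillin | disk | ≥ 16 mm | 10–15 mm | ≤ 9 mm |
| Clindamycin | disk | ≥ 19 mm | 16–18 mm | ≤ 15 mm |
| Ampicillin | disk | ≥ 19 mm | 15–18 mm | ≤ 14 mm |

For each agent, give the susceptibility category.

R, R, R, S, S

Aztreonam (8 mm) ≤ 9 mm → R
Penicillin (7 mm) ≤ 9 mm ⇒ resistant
Minocycline 26 mm: ≤ 27 mm — resistant
Clindamycin (20 mm) ≥ 19 mm ⇒ S
Nitrofurantoin 34 mm: ≥ 29 mm ⇒ Susceptible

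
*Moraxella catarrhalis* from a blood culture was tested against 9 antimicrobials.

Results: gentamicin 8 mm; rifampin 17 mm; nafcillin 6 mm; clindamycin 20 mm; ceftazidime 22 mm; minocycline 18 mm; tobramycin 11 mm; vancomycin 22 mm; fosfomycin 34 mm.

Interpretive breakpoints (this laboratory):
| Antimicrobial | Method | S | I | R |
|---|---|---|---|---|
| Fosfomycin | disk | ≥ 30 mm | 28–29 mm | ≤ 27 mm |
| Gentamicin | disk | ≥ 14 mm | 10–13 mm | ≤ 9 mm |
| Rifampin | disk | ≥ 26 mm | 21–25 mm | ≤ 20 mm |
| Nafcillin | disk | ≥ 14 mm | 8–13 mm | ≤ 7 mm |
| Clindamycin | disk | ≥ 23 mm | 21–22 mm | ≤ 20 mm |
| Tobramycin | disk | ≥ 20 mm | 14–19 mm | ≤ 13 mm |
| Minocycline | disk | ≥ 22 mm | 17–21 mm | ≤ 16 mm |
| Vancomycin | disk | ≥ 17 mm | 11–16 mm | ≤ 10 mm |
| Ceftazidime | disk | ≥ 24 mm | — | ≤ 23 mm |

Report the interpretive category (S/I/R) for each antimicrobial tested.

R, R, R, R, R, I, R, S, S

Gentamicin: 8 mm is ≤ 9 mm ⇒ R
Rifampin 17 mm: ≤ 20 mm ⇒ R
Nafcillin (6 mm) ≤ 7 mm ⇒ resistant
Clindamycin: 20 mm is ≤ 20 mm — R
Ceftazidime: 22 mm is ≤ 23 mm ⇒ R
Minocycline (18 mm) in 17–21 mm → intermediate
Tobramycin (11 mm) ≤ 13 mm ⇒ R
Vancomycin: 22 mm is ≥ 17 mm ⇒ S
Fosfomycin (34 mm) ≥ 30 mm ⇒ Susceptible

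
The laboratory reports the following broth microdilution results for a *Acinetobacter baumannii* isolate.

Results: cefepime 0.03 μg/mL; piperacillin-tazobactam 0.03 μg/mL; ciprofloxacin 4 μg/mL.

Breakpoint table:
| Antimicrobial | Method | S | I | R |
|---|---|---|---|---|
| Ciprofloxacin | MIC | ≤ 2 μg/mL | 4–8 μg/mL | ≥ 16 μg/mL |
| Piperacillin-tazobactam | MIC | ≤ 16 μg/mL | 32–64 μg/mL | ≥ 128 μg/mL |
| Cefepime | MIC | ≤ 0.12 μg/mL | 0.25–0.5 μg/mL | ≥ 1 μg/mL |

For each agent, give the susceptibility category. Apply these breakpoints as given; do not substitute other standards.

S, S, I

Cefepime: 0.03 μg/mL is ≤ 0.12 μg/mL → Susceptible
Piperacillin-tazobactam (0.03 μg/mL) ≤ 16 μg/mL — S
Ciprofloxacin (4 μg/mL) in 4–8 μg/mL — intermediate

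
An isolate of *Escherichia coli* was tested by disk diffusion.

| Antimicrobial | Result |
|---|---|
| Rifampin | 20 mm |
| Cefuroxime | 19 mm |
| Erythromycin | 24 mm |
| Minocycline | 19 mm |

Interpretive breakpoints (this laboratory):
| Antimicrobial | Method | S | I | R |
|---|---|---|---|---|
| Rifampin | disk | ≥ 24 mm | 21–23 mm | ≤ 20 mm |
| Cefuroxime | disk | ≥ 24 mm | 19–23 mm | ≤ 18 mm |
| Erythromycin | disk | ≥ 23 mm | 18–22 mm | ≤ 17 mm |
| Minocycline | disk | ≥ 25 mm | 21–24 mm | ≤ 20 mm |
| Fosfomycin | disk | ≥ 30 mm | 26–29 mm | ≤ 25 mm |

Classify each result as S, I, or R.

R, I, S, R

Rifampin: 20 mm is ≤ 20 mm → R
Cefuroxime (19 mm) in 19–23 mm — Intermediate
Erythromycin: 24 mm is ≥ 23 mm ⇒ Susceptible
Minocycline: 19 mm is ≤ 20 mm → Resistant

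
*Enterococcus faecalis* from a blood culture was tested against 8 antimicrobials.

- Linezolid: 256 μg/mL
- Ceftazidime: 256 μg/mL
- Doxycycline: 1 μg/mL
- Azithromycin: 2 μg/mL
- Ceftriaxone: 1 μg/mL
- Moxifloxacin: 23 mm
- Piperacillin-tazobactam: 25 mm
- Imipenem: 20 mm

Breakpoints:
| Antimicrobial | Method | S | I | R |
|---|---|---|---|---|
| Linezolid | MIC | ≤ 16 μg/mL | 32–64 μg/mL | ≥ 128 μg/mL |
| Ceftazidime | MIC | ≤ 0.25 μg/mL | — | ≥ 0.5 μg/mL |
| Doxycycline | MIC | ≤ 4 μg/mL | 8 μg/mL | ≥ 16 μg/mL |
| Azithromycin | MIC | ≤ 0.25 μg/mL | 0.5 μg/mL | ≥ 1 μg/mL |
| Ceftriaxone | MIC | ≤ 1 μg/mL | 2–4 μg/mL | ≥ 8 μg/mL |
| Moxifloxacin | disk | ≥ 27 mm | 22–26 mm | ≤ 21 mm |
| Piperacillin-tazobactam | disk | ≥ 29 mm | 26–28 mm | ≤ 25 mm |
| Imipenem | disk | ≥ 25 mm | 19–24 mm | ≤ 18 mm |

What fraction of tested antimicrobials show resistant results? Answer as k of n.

Linezolid 256 μg/mL: ≥ 128 μg/mL — R
Ceftazidime 256 μg/mL: ≥ 0.5 μg/mL — resistant
Doxycycline 1 μg/mL: ≤ 4 μg/mL — susceptible
Azithromycin 2 μg/mL: ≥ 1 μg/mL → Resistant
Ceftriaxone 1 μg/mL: ≤ 1 μg/mL → Susceptible
Moxifloxacin: 23 mm is in 22–26 mm ⇒ I
Piperacillin-tazobactam (25 mm) ≤ 25 mm → Resistant
Imipenem 20 mm: in 19–24 mm — Intermediate
Resistant: 4/8

4 of 8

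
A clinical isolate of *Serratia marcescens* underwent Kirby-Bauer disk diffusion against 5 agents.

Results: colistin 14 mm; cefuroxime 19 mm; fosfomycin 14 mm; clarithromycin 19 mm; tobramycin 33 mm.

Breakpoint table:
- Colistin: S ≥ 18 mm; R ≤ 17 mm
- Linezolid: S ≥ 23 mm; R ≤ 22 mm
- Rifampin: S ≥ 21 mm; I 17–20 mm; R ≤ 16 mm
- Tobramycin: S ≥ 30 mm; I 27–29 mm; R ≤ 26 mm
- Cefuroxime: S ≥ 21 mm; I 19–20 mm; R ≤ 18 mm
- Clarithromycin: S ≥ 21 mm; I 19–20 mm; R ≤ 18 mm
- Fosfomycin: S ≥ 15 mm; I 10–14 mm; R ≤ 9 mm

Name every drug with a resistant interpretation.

colistin

Colistin (14 mm) ≤ 17 mm ⇒ R
Cefuroxime (19 mm) in 19–20 mm ⇒ Intermediate
Fosfomycin 14 mm: in 10–14 mm — intermediate
Clarithromycin: 19 mm is in 19–20 mm — intermediate
Tobramycin 33 mm: ≥ 30 mm — susceptible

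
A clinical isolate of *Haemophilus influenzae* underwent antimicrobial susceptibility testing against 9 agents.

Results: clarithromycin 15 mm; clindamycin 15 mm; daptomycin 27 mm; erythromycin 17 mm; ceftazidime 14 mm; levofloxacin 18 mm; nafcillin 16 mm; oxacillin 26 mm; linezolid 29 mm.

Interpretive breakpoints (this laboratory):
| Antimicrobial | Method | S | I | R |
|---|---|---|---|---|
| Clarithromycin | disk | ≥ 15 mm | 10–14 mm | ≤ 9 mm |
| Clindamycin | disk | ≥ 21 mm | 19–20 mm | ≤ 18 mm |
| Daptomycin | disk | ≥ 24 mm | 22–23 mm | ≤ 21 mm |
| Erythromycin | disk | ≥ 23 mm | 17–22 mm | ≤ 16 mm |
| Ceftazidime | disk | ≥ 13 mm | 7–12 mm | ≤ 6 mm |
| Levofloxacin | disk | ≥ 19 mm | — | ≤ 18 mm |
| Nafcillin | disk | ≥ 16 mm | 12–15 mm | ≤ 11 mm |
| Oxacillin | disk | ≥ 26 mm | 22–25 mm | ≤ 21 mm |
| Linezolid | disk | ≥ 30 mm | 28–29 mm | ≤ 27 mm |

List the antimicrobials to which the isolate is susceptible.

Clarithromycin (15 mm) ≥ 15 mm → S
Clindamycin: 15 mm is ≤ 18 mm → R
Daptomycin: 27 mm is ≥ 24 mm — Susceptible
Erythromycin 17 mm: in 17–22 mm → I
Ceftazidime 14 mm: ≥ 13 mm → S
Levofloxacin: 18 mm is ≤ 18 mm — Resistant
Nafcillin: 16 mm is ≥ 16 mm ⇒ susceptible
Oxacillin: 26 mm is ≥ 26 mm → Susceptible
Linezolid (29 mm) in 28–29 mm → intermediate

clarithromycin, daptomycin, ceftazidime, nafcillin, oxacillin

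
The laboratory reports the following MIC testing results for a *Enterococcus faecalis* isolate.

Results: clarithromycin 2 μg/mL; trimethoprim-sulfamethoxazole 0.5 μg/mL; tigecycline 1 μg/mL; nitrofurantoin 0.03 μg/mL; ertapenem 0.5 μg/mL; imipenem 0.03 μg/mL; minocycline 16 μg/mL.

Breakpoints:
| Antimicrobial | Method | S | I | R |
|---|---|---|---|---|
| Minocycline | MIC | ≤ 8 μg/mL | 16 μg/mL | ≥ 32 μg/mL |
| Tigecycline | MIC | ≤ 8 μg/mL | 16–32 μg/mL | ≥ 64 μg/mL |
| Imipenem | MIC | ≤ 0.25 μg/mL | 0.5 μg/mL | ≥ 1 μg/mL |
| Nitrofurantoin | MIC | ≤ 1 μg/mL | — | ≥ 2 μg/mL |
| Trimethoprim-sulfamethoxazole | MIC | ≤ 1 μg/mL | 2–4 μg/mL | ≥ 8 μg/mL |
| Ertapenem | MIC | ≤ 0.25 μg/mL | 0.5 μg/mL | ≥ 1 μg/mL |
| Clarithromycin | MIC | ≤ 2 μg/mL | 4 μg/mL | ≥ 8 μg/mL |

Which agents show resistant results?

none

Clarithromycin: 2 μg/mL is ≤ 2 μg/mL — Susceptible
Trimethoprim-sulfamethoxazole: 0.5 μg/mL is ≤ 1 μg/mL → susceptible
Tigecycline: 1 μg/mL is ≤ 8 μg/mL — Susceptible
Nitrofurantoin (0.03 μg/mL) ≤ 1 μg/mL — susceptible
Ertapenem 0.5 μg/mL: = 0.5 μg/mL → intermediate
Imipenem 0.03 μg/mL: ≤ 0.25 μg/mL → susceptible
Minocycline 16 μg/mL: = 16 μg/mL → Intermediate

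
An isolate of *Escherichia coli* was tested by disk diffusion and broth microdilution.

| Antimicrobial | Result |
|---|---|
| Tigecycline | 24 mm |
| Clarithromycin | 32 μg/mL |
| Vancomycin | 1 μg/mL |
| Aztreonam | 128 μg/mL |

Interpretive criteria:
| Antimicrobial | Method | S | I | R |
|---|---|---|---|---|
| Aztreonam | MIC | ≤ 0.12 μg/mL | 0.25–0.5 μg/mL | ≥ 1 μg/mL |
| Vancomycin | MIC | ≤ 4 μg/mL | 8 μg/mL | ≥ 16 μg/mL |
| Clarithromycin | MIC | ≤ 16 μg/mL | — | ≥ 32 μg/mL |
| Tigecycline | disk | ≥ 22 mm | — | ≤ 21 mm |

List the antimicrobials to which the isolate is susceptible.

tigecycline, vancomycin

Tigecycline: 24 mm is ≥ 22 mm — S
Clarithromycin (32 μg/mL) ≥ 32 μg/mL → R
Vancomycin (1 μg/mL) ≤ 4 μg/mL ⇒ susceptible
Aztreonam 128 μg/mL: ≥ 1 μg/mL — R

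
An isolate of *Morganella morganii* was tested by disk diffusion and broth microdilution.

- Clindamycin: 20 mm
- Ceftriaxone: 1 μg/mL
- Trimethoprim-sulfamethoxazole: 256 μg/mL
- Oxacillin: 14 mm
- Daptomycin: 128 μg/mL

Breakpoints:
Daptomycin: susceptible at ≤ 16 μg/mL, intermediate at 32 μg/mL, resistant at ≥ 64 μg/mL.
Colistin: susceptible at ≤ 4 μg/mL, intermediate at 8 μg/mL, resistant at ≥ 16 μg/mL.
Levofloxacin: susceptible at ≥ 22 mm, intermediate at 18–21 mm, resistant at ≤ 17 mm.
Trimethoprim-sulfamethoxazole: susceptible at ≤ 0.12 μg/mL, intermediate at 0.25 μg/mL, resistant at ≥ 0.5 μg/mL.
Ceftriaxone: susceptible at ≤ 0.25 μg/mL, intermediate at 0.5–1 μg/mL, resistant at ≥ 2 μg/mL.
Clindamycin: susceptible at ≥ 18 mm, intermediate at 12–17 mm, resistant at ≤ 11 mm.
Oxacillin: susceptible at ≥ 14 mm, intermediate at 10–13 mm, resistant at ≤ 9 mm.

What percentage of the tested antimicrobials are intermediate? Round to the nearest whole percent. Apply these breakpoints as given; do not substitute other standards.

20%

Clindamycin: 20 mm is ≥ 18 mm — susceptible
Ceftriaxone 1 μg/mL: in 0.5–1 μg/mL — intermediate
Trimethoprim-sulfamethoxazole: 256 μg/mL is ≥ 0.5 μg/mL ⇒ Resistant
Oxacillin: 14 mm is ≥ 14 mm ⇒ Susceptible
Daptomycin (128 μg/mL) ≥ 64 μg/mL — Resistant
Intermediate: 1/5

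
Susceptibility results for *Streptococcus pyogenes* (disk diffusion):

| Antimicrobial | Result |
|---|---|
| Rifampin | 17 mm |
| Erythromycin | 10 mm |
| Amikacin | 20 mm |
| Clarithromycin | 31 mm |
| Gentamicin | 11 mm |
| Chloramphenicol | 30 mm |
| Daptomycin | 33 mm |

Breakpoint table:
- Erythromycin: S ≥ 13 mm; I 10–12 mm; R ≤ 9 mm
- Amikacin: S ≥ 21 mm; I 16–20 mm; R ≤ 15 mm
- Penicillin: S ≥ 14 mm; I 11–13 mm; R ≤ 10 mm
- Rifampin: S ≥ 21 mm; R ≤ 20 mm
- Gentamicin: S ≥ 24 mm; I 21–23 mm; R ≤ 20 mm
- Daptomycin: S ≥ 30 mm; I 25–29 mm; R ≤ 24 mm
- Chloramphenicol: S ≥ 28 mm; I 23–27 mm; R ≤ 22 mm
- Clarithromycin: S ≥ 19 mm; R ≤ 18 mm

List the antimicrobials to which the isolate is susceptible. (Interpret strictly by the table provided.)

Rifampin (17 mm) ≤ 20 mm → resistant
Erythromycin 10 mm: in 10–12 mm ⇒ Intermediate
Amikacin: 20 mm is in 16–20 mm → intermediate
Clarithromycin 31 mm: ≥ 19 mm ⇒ S
Gentamicin: 11 mm is ≤ 20 mm — Resistant
Chloramphenicol (30 mm) ≥ 28 mm → susceptible
Daptomycin (33 mm) ≥ 30 mm — susceptible

clarithromycin, chloramphenicol, daptomycin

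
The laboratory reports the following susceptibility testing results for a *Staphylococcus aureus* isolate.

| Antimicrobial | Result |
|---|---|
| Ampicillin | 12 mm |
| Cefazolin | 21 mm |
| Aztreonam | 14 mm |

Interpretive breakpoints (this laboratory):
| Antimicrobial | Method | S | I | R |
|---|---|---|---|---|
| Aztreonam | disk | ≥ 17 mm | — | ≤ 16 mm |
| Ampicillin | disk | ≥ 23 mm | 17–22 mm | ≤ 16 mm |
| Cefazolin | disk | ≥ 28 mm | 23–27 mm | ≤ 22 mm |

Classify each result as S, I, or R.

Ampicillin 12 mm: ≤ 16 mm ⇒ R
Cefazolin: 21 mm is ≤ 22 mm — R
Aztreonam: 14 mm is ≤ 16 mm — Resistant

R, R, R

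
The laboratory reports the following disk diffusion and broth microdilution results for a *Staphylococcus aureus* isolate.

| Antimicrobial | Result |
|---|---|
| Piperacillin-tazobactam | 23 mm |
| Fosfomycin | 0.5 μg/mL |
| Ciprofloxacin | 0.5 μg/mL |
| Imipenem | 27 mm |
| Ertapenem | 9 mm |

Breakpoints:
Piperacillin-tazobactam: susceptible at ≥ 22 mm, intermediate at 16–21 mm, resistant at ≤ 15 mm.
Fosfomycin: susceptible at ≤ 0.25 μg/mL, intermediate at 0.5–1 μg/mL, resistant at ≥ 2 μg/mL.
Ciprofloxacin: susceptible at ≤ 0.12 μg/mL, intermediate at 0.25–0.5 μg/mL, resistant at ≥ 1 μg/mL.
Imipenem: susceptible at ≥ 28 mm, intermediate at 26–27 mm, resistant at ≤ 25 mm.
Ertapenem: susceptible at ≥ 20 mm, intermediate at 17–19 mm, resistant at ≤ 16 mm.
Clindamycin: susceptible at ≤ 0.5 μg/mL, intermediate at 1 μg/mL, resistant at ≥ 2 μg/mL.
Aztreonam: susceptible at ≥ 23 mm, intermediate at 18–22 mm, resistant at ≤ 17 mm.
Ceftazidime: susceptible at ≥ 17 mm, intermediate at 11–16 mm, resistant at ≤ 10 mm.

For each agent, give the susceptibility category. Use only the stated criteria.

S, I, I, I, R

Piperacillin-tazobactam 23 mm: ≥ 22 mm → Susceptible
Fosfomycin: 0.5 μg/mL is in 0.5–1 μg/mL — intermediate
Ciprofloxacin (0.5 μg/mL) in 0.25–0.5 μg/mL — intermediate
Imipenem 27 mm: in 26–27 mm — intermediate
Ertapenem 9 mm: ≤ 16 mm — resistant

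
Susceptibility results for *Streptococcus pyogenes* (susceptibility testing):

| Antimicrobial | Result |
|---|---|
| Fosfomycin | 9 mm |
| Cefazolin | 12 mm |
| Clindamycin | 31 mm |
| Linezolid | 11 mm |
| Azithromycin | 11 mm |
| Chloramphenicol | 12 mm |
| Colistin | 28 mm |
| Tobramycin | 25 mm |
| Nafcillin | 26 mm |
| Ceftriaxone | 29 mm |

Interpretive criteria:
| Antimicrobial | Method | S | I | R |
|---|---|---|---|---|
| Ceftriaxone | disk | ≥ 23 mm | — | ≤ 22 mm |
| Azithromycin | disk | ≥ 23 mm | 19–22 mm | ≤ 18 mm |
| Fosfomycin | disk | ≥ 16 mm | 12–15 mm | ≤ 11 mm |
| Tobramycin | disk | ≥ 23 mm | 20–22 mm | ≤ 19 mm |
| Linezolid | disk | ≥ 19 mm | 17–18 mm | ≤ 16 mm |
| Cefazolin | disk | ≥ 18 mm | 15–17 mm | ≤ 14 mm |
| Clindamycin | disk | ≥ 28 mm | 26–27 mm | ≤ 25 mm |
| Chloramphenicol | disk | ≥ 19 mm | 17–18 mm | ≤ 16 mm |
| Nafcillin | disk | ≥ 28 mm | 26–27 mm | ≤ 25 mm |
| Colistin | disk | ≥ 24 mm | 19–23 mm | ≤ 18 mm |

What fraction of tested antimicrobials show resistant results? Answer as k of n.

Fosfomycin 9 mm: ≤ 11 mm — R
Cefazolin 12 mm: ≤ 14 mm → resistant
Clindamycin (31 mm) ≥ 28 mm — S
Linezolid: 11 mm is ≤ 16 mm — Resistant
Azithromycin: 11 mm is ≤ 18 mm — resistant
Chloramphenicol 12 mm: ≤ 16 mm — R
Colistin (28 mm) ≥ 24 mm — susceptible
Tobramycin: 25 mm is ≥ 23 mm → susceptible
Nafcillin: 26 mm is in 26–27 mm ⇒ intermediate
Ceftriaxone: 29 mm is ≥ 23 mm ⇒ S
Resistant: 5/10

5 of 10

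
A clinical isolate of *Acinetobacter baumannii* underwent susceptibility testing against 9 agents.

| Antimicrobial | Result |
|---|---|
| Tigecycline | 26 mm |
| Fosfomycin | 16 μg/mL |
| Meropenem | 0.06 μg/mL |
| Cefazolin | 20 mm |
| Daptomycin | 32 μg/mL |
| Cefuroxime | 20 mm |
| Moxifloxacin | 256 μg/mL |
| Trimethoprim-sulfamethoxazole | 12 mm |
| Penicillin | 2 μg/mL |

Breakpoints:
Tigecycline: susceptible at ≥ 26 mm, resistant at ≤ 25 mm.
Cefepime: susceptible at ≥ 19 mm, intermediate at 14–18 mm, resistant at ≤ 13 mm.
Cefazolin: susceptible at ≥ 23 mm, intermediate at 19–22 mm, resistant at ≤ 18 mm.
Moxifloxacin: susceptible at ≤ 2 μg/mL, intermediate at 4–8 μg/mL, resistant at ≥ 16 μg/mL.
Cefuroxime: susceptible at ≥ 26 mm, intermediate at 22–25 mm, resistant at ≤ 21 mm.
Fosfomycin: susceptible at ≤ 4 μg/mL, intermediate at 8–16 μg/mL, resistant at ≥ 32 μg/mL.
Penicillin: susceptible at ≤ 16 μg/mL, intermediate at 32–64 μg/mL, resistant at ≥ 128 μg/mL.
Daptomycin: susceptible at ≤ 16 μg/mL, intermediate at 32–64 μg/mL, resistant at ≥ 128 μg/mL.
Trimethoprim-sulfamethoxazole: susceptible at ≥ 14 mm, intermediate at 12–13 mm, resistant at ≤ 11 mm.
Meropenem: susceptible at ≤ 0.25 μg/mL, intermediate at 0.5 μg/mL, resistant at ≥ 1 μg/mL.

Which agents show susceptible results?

Tigecycline 26 mm: ≥ 26 mm → S
Fosfomycin (16 μg/mL) in 8–16 μg/mL ⇒ I
Meropenem (0.06 μg/mL) ≤ 0.25 μg/mL — susceptible
Cefazolin (20 mm) in 19–22 mm → I
Daptomycin (32 μg/mL) in 32–64 μg/mL ⇒ intermediate
Cefuroxime 20 mm: ≤ 21 mm ⇒ Resistant
Moxifloxacin 256 μg/mL: ≥ 16 μg/mL ⇒ resistant
Trimethoprim-sulfamethoxazole 12 mm: in 12–13 mm → intermediate
Penicillin (2 μg/mL) ≤ 16 μg/mL — susceptible

tigecycline, meropenem, penicillin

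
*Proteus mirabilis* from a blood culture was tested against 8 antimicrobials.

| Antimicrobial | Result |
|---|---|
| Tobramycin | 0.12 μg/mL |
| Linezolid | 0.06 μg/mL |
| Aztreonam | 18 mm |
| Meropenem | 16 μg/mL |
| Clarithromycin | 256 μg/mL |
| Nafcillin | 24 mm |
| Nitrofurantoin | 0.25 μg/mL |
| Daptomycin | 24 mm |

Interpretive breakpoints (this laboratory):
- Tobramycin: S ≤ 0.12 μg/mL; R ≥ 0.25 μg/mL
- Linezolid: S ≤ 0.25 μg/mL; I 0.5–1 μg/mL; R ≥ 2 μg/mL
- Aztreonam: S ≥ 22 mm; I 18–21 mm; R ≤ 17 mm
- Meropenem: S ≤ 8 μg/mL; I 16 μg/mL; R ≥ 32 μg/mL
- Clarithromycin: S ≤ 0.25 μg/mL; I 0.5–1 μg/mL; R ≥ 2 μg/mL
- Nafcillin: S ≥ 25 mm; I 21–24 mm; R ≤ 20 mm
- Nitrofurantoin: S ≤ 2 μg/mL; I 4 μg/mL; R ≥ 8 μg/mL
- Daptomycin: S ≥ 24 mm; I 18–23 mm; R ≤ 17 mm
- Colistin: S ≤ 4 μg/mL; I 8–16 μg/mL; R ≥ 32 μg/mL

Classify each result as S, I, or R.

S, S, I, I, R, I, S, S

Tobramycin (0.12 μg/mL) ≤ 0.12 μg/mL ⇒ Susceptible
Linezolid (0.06 μg/mL) ≤ 0.25 μg/mL — Susceptible
Aztreonam 18 mm: in 18–21 mm — Intermediate
Meropenem (16 μg/mL) = 16 μg/mL — intermediate
Clarithromycin (256 μg/mL) ≥ 2 μg/mL — resistant
Nafcillin: 24 mm is in 21–24 mm — Intermediate
Nitrofurantoin: 0.25 μg/mL is ≤ 2 μg/mL → S
Daptomycin: 24 mm is ≥ 24 mm → Susceptible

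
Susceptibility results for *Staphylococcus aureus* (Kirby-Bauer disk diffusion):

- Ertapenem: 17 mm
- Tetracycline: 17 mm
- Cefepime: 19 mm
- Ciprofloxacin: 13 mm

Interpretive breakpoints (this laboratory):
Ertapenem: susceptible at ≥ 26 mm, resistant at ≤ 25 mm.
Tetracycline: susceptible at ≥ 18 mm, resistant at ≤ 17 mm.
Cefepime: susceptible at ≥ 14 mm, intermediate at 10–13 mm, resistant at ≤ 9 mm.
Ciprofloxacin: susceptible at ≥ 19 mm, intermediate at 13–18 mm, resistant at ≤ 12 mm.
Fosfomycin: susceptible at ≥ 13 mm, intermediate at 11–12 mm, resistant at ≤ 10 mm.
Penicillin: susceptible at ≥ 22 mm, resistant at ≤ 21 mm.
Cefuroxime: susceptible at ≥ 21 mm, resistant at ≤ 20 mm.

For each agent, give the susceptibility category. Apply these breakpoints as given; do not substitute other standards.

Ertapenem 17 mm: ≤ 25 mm — resistant
Tetracycline 17 mm: ≤ 17 mm → resistant
Cefepime (19 mm) ≥ 14 mm → S
Ciprofloxacin 13 mm: in 13–18 mm ⇒ Intermediate

R, R, S, I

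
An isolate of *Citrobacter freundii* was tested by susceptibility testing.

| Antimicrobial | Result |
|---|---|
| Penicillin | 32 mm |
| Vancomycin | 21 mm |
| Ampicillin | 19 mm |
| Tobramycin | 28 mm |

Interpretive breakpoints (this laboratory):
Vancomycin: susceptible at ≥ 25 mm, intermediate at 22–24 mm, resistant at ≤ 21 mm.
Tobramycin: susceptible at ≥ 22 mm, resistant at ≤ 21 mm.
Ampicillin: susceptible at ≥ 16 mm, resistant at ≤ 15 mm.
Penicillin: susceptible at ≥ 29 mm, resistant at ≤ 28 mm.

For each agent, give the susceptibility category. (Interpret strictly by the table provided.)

S, R, S, S

Penicillin 32 mm: ≥ 29 mm ⇒ S
Vancomycin 21 mm: ≤ 21 mm → Resistant
Ampicillin: 19 mm is ≥ 16 mm → S
Tobramycin 28 mm: ≥ 22 mm → Susceptible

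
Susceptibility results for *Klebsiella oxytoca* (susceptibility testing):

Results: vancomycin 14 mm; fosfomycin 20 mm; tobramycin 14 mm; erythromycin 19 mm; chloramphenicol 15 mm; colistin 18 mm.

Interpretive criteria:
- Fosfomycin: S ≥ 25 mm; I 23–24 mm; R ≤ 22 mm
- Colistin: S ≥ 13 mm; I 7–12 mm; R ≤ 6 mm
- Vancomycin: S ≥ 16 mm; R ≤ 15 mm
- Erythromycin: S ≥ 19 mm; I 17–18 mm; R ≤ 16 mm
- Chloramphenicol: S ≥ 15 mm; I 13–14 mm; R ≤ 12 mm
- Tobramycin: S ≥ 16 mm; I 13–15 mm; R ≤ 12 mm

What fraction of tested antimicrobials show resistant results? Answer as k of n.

2 of 6

Vancomycin: 14 mm is ≤ 15 mm → R
Fosfomycin: 20 mm is ≤ 22 mm → Resistant
Tobramycin (14 mm) in 13–15 mm — Intermediate
Erythromycin 19 mm: ≥ 19 mm ⇒ Susceptible
Chloramphenicol 15 mm: ≥ 15 mm ⇒ S
Colistin (18 mm) ≥ 13 mm ⇒ susceptible
Resistant: 2/6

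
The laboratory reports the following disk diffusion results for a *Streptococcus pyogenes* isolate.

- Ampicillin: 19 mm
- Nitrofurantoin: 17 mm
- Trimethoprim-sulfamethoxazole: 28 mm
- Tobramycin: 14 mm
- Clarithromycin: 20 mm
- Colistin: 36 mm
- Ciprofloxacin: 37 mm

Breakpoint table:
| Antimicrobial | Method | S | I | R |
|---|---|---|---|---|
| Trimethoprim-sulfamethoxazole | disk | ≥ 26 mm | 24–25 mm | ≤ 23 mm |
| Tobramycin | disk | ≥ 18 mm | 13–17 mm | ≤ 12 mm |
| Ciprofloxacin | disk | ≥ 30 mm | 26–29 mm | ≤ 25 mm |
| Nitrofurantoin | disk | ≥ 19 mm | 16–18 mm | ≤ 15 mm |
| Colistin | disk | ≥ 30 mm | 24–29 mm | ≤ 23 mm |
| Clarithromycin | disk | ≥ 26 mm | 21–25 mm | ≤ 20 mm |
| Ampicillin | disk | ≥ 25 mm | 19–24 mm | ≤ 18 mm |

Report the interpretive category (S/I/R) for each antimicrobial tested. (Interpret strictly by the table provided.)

I, I, S, I, R, S, S

Ampicillin: 19 mm is in 19–24 mm → I
Nitrofurantoin 17 mm: in 16–18 mm → Intermediate
Trimethoprim-sulfamethoxazole (28 mm) ≥ 26 mm ⇒ Susceptible
Tobramycin: 14 mm is in 13–17 mm — intermediate
Clarithromycin (20 mm) ≤ 20 mm → R
Colistin (36 mm) ≥ 30 mm → susceptible
Ciprofloxacin 37 mm: ≥ 30 mm → Susceptible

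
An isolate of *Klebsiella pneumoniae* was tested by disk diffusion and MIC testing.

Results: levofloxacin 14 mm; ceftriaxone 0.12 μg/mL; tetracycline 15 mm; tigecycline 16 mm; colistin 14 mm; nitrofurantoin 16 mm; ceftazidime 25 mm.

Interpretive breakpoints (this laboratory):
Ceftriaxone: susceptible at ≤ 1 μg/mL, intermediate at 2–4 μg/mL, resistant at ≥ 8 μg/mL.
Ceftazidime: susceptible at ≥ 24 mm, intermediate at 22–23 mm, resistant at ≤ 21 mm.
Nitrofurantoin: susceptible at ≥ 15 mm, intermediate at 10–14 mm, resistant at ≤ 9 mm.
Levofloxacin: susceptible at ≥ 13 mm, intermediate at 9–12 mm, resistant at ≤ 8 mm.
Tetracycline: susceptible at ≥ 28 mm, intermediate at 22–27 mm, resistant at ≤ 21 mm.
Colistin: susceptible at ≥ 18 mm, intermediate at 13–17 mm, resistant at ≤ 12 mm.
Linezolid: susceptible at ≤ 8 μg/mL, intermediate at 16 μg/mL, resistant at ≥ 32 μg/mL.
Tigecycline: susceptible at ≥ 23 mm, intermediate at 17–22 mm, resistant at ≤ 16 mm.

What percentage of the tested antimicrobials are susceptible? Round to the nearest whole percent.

Levofloxacin 14 mm: ≥ 13 mm → susceptible
Ceftriaxone 0.12 μg/mL: ≤ 1 μg/mL — susceptible
Tetracycline (15 mm) ≤ 21 mm ⇒ resistant
Tigecycline (16 mm) ≤ 16 mm → resistant
Colistin 14 mm: in 13–17 mm → I
Nitrofurantoin 16 mm: ≥ 15 mm → susceptible
Ceftazidime: 25 mm is ≥ 24 mm → S
Susceptible: 4/7

57%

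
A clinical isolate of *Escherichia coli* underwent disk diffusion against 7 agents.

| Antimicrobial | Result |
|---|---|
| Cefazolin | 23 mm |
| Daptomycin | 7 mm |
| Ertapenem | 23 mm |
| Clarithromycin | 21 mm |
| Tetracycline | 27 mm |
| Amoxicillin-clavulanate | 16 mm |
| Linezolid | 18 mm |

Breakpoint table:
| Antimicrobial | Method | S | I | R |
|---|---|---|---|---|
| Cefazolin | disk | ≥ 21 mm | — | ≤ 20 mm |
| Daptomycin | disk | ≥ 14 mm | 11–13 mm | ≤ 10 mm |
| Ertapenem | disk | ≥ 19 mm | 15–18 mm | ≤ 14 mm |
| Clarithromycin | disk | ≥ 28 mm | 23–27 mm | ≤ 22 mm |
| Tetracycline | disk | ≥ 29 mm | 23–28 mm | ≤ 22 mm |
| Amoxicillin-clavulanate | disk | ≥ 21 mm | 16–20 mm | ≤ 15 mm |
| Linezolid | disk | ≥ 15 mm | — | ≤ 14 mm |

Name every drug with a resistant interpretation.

daptomycin, clarithromycin

Cefazolin 23 mm: ≥ 21 mm → Susceptible
Daptomycin 7 mm: ≤ 10 mm ⇒ R
Ertapenem (23 mm) ≥ 19 mm → susceptible
Clarithromycin (21 mm) ≤ 22 mm → Resistant
Tetracycline (27 mm) in 23–28 mm ⇒ intermediate
Amoxicillin-clavulanate (16 mm) in 16–20 mm — Intermediate
Linezolid: 18 mm is ≥ 15 mm ⇒ S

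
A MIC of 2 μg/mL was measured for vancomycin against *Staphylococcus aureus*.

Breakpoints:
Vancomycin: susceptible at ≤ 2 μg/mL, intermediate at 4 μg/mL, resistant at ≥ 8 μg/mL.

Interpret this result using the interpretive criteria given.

Susceptible

Vancomycin 2 μg/mL: ≤ 2 μg/mL ⇒ S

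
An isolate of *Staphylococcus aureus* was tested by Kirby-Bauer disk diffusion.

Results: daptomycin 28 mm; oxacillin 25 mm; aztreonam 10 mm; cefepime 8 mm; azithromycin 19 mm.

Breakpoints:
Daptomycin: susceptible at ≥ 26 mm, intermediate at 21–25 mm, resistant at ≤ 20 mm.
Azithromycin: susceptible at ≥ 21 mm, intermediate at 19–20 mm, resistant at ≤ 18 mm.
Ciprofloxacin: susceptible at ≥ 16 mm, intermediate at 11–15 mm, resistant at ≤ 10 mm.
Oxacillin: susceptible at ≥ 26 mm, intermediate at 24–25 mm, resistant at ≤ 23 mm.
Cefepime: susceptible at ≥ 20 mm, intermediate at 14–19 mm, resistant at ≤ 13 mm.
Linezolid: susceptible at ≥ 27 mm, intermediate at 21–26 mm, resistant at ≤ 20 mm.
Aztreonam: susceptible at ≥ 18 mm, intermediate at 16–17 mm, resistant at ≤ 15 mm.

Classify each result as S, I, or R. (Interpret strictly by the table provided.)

S, I, R, R, I

Daptomycin: 28 mm is ≥ 26 mm → susceptible
Oxacillin 25 mm: in 24–25 mm → Intermediate
Aztreonam: 10 mm is ≤ 15 mm — R
Cefepime: 8 mm is ≤ 13 mm ⇒ R
Azithromycin (19 mm) in 19–20 mm ⇒ I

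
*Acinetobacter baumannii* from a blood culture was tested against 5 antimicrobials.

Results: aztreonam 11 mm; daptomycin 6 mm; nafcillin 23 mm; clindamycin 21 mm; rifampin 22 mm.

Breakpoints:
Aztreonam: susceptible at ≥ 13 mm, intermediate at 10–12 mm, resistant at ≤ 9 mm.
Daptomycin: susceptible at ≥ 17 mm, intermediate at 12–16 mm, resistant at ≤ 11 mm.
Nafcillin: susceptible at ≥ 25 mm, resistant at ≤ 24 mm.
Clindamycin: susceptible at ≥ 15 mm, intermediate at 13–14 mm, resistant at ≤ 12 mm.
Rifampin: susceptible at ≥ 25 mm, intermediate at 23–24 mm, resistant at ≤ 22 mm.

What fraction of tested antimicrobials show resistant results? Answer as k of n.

Aztreonam: 11 mm is in 10–12 mm → I
Daptomycin: 6 mm is ≤ 11 mm — Resistant
Nafcillin: 23 mm is ≤ 24 mm → Resistant
Clindamycin: 21 mm is ≥ 15 mm ⇒ Susceptible
Rifampin (22 mm) ≤ 22 mm — Resistant
Resistant: 3/5

3 of 5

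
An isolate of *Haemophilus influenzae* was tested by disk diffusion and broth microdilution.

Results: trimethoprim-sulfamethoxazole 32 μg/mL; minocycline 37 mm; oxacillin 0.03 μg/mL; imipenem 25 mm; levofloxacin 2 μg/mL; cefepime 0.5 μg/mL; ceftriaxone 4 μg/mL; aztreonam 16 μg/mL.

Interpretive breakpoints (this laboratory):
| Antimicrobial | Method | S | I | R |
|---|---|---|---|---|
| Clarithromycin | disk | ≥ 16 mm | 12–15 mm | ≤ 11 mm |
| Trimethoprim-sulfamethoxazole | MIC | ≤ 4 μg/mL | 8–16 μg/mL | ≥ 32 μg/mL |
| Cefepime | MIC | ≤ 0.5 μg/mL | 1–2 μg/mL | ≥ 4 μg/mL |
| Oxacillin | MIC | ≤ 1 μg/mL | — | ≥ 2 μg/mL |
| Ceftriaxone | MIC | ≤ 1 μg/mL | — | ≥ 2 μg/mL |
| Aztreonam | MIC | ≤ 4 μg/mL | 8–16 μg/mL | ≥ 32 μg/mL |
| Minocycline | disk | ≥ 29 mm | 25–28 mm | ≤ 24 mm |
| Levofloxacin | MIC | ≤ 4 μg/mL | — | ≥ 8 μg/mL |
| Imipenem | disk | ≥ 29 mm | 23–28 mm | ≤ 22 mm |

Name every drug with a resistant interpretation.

trimethoprim-sulfamethoxazole, ceftriaxone

Trimethoprim-sulfamethoxazole (32 μg/mL) ≥ 32 μg/mL ⇒ R
Minocycline 37 mm: ≥ 29 mm — susceptible
Oxacillin: 0.03 μg/mL is ≤ 1 μg/mL ⇒ susceptible
Imipenem (25 mm) in 23–28 mm ⇒ I
Levofloxacin 2 μg/mL: ≤ 4 μg/mL — susceptible
Cefepime (0.5 μg/mL) ≤ 0.5 μg/mL — S
Ceftriaxone: 4 μg/mL is ≥ 2 μg/mL ⇒ resistant
Aztreonam: 16 μg/mL is in 8–16 μg/mL ⇒ I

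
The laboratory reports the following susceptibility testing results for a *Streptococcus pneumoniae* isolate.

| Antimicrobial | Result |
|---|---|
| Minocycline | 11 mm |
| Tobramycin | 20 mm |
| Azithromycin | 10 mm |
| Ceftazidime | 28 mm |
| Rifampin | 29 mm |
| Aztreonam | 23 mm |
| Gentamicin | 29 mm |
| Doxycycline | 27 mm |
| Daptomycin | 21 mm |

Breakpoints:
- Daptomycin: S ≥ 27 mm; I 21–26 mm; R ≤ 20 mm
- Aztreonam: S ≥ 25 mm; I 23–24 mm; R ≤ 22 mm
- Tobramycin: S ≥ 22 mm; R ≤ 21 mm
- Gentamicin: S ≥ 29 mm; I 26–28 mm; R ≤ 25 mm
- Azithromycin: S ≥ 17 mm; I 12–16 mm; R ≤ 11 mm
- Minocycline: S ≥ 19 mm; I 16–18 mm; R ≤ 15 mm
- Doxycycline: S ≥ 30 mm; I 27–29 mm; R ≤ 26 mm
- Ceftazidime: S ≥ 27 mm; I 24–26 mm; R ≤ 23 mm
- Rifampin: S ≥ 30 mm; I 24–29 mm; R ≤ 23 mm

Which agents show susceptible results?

ceftazidime, gentamicin

Minocycline (11 mm) ≤ 15 mm — R
Tobramycin (20 mm) ≤ 21 mm → resistant
Azithromycin 10 mm: ≤ 11 mm — resistant
Ceftazidime: 28 mm is ≥ 27 mm ⇒ Susceptible
Rifampin (29 mm) in 24–29 mm ⇒ Intermediate
Aztreonam (23 mm) in 23–24 mm → intermediate
Gentamicin: 29 mm is ≥ 29 mm — Susceptible
Doxycycline 27 mm: in 27–29 mm → Intermediate
Daptomycin (21 mm) in 21–26 mm → I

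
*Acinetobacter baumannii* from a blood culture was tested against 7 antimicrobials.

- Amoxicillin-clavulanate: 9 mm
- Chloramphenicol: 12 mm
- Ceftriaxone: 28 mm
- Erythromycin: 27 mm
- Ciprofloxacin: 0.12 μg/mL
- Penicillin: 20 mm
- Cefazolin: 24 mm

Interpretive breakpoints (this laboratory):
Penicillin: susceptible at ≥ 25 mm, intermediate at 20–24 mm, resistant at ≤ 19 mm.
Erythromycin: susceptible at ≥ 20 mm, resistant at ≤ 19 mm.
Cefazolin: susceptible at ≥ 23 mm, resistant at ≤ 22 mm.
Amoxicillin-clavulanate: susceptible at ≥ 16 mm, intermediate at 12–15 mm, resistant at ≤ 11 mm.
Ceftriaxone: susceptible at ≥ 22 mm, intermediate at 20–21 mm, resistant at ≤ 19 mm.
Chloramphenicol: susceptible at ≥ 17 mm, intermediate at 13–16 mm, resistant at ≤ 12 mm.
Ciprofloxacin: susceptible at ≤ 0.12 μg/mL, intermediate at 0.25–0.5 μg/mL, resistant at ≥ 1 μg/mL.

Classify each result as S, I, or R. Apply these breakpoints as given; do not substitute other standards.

Amoxicillin-clavulanate 9 mm: ≤ 11 mm — resistant
Chloramphenicol (12 mm) ≤ 12 mm ⇒ R
Ceftriaxone (28 mm) ≥ 22 mm — susceptible
Erythromycin (27 mm) ≥ 20 mm — susceptible
Ciprofloxacin (0.12 μg/mL) ≤ 0.12 μg/mL → Susceptible
Penicillin: 20 mm is in 20–24 mm ⇒ I
Cefazolin 24 mm: ≥ 23 mm ⇒ susceptible

R, R, S, S, S, I, S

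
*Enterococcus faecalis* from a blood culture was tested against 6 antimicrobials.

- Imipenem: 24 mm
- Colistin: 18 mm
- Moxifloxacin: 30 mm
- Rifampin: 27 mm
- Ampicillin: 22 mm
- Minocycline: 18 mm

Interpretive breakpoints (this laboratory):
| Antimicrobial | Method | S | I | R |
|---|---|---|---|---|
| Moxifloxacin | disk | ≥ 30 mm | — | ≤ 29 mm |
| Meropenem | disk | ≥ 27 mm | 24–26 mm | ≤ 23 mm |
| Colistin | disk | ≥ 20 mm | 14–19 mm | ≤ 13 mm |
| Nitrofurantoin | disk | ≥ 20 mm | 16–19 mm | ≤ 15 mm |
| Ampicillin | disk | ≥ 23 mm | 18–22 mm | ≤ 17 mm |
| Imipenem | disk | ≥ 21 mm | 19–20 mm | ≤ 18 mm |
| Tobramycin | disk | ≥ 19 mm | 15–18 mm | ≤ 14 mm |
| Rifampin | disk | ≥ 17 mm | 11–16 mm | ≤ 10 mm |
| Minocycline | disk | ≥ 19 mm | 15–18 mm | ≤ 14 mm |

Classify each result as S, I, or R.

S, I, S, S, I, I

Imipenem 24 mm: ≥ 21 mm ⇒ Susceptible
Colistin (18 mm) in 14–19 mm — intermediate
Moxifloxacin (30 mm) ≥ 30 mm ⇒ S
Rifampin 27 mm: ≥ 17 mm → susceptible
Ampicillin (22 mm) in 18–22 mm ⇒ intermediate
Minocycline: 18 mm is in 15–18 mm — Intermediate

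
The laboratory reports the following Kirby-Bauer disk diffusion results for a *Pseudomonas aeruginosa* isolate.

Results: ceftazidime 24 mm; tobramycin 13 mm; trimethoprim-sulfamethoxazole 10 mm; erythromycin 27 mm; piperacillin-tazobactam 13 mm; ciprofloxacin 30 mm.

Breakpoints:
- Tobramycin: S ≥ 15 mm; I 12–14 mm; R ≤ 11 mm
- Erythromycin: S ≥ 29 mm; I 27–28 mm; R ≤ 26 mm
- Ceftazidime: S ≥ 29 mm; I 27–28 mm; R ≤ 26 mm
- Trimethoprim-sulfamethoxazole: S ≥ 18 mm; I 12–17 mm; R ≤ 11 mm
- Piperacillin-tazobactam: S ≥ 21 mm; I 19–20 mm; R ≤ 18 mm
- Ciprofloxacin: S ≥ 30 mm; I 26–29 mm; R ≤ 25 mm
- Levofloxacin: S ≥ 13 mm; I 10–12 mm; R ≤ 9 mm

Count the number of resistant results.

3

Ceftazidime: 24 mm is ≤ 26 mm → R
Tobramycin (13 mm) in 12–14 mm ⇒ intermediate
Trimethoprim-sulfamethoxazole 10 mm: ≤ 11 mm → Resistant
Erythromycin 27 mm: in 27–28 mm — I
Piperacillin-tazobactam: 13 mm is ≤ 18 mm — Resistant
Ciprofloxacin (30 mm) ≥ 30 mm — susceptible
Resistant: 3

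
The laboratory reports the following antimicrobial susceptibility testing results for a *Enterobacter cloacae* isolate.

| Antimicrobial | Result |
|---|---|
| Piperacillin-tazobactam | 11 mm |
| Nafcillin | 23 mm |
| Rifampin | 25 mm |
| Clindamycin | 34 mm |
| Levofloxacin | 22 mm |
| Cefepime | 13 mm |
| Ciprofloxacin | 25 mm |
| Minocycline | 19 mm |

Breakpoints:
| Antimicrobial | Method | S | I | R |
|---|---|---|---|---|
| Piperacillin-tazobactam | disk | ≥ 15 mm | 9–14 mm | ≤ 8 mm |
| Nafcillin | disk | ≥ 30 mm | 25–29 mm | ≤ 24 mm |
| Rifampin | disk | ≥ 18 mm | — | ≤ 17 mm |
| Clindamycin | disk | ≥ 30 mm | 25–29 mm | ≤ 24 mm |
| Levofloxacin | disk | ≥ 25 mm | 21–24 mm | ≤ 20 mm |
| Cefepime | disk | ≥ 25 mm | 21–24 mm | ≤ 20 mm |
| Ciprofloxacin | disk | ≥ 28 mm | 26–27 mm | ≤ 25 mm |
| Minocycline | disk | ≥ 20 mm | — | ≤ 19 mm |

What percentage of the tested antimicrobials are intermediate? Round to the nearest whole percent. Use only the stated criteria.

Piperacillin-tazobactam: 11 mm is in 9–14 mm ⇒ I
Nafcillin (23 mm) ≤ 24 mm — R
Rifampin (25 mm) ≥ 18 mm ⇒ S
Clindamycin: 34 mm is ≥ 30 mm → S
Levofloxacin 22 mm: in 21–24 mm ⇒ I
Cefepime 13 mm: ≤ 20 mm ⇒ Resistant
Ciprofloxacin: 25 mm is ≤ 25 mm — resistant
Minocycline: 19 mm is ≤ 19 mm ⇒ Resistant
Intermediate: 2/8

25%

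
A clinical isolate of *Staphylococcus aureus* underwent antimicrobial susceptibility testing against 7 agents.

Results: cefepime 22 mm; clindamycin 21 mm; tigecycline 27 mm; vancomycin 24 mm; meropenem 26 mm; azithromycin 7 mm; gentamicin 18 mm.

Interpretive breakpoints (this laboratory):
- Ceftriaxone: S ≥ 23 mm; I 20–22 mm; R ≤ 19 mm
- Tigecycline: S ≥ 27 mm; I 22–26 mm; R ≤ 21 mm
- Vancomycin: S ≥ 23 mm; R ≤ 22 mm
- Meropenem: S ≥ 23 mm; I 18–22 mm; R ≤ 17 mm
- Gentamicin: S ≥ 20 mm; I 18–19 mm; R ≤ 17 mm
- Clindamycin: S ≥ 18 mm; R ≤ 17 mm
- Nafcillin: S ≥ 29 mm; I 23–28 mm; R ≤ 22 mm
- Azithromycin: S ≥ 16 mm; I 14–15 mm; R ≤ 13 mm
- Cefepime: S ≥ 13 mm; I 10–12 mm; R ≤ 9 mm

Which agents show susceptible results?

cefepime, clindamycin, tigecycline, vancomycin, meropenem

Cefepime 22 mm: ≥ 13 mm ⇒ S
Clindamycin 21 mm: ≥ 18 mm → susceptible
Tigecycline: 27 mm is ≥ 27 mm — S
Vancomycin: 24 mm is ≥ 23 mm — susceptible
Meropenem: 26 mm is ≥ 23 mm → S
Azithromycin (7 mm) ≤ 13 mm → Resistant
Gentamicin: 18 mm is in 18–19 mm ⇒ I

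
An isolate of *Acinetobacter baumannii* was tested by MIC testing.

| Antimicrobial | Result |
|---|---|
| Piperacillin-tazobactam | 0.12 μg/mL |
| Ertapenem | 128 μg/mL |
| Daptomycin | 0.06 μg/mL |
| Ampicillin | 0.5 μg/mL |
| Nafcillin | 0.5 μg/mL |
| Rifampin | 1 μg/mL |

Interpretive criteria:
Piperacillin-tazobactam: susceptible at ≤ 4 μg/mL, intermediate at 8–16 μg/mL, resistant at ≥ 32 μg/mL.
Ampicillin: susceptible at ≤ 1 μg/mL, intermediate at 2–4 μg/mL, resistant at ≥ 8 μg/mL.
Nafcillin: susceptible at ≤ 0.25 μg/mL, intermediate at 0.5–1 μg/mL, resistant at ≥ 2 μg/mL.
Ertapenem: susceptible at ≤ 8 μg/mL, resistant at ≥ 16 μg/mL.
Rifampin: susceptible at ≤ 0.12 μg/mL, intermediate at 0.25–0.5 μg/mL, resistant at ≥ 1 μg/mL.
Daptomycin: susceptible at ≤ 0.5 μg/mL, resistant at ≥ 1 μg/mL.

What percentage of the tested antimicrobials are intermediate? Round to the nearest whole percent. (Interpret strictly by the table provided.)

17%

Piperacillin-tazobactam: 0.12 μg/mL is ≤ 4 μg/mL ⇒ Susceptible
Ertapenem 128 μg/mL: ≥ 16 μg/mL — resistant
Daptomycin (0.06 μg/mL) ≤ 0.5 μg/mL ⇒ susceptible
Ampicillin: 0.5 μg/mL is ≤ 1 μg/mL ⇒ susceptible
Nafcillin (0.5 μg/mL) in 0.5–1 μg/mL — intermediate
Rifampin (1 μg/mL) ≥ 1 μg/mL → resistant
Intermediate: 1/6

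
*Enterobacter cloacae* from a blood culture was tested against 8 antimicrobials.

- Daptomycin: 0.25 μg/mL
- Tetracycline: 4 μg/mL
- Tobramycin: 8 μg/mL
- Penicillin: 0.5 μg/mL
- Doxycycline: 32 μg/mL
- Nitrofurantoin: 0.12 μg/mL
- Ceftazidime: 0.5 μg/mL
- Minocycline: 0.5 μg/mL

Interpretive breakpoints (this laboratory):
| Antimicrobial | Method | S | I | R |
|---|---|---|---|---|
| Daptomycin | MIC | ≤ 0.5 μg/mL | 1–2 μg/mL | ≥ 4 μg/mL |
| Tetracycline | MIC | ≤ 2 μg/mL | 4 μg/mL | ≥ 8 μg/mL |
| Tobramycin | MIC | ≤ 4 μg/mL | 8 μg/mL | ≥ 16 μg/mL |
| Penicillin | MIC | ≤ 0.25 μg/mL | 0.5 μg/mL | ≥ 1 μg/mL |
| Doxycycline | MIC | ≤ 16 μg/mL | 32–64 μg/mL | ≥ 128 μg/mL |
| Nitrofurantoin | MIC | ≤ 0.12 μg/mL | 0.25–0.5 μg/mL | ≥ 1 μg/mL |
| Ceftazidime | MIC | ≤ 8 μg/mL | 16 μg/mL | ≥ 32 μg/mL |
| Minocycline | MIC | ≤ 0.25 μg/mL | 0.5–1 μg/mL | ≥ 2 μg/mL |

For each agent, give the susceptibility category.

S, I, I, I, I, S, S, I

Daptomycin: 0.25 μg/mL is ≤ 0.5 μg/mL → Susceptible
Tetracycline: 4 μg/mL is = 4 μg/mL → Intermediate
Tobramycin 8 μg/mL: = 8 μg/mL — Intermediate
Penicillin 0.5 μg/mL: = 0.5 μg/mL → Intermediate
Doxycycline 32 μg/mL: in 32–64 μg/mL ⇒ intermediate
Nitrofurantoin (0.12 μg/mL) ≤ 0.12 μg/mL — Susceptible
Ceftazidime 0.5 μg/mL: ≤ 8 μg/mL — S
Minocycline: 0.5 μg/mL is in 0.5–1 μg/mL — intermediate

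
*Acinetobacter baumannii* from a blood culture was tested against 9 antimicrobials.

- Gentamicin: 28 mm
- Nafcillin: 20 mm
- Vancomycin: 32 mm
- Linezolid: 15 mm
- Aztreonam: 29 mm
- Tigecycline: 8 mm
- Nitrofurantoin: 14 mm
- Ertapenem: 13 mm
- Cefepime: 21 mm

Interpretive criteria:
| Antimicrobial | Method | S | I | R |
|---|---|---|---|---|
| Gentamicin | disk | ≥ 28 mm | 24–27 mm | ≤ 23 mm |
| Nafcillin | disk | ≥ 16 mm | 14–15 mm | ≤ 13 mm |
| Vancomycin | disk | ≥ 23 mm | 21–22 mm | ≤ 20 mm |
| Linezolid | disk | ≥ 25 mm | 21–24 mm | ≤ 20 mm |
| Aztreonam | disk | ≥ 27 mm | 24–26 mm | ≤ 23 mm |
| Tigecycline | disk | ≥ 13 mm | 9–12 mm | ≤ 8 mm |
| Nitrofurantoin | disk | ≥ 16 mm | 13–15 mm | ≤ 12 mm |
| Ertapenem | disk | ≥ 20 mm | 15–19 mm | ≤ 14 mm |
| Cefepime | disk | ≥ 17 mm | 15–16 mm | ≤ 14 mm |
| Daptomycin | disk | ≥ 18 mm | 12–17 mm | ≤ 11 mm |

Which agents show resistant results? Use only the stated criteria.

Gentamicin 28 mm: ≥ 28 mm — S
Nafcillin: 20 mm is ≥ 16 mm — susceptible
Vancomycin: 32 mm is ≥ 23 mm — S
Linezolid 15 mm: ≤ 20 mm → R
Aztreonam 29 mm: ≥ 27 mm → S
Tigecycline (8 mm) ≤ 8 mm — resistant
Nitrofurantoin: 14 mm is in 13–15 mm → I
Ertapenem 13 mm: ≤ 14 mm ⇒ Resistant
Cefepime (21 mm) ≥ 17 mm → S

linezolid, tigecycline, ertapenem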